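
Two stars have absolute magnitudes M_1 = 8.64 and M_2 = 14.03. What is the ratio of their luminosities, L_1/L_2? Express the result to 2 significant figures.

L_1/L_2 ≈ 140

ΔM = M_1 − M_2 = -5.39
L_1/L_2 = 10^(−0.4 ΔM) = 10^2.156 = 143.2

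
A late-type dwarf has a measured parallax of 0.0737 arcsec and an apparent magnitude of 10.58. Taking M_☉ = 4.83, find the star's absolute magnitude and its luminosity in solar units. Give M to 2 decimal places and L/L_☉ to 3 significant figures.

d = 1/p = 1/0.0737″ = 13.57 pc
M = m − 5 log₁₀ d + 5 = 10.58 − 5·1.1325 + 5 = 9.917
M − M_☉ = 9.917 − 4.83 = 5.087
L/L_☉ = 10^(−0.4 × 5.087) = 9.227×10^-3

M ≈ 9.92; L/L_☉ ≈ 9.23×10^-3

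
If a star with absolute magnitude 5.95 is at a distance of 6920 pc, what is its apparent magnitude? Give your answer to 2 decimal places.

m ≈ 20.15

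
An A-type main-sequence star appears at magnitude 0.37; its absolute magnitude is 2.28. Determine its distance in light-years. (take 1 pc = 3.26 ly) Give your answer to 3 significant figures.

d ≈ 13.5 ly

Distance modulus: m − M = 0.37 − (2.28) = -1.910
m − M = 5 log₁₀ d − 5
log₁₀ d = (m − M)/5 + 1 = 0.6180
d = 10^0.6180 = 4.150 pc
= 13.53 ly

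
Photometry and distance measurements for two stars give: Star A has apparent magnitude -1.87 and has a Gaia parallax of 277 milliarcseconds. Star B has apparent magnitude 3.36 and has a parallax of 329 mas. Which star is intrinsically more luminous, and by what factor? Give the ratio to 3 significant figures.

Star A is more luminous, by a factor of 174.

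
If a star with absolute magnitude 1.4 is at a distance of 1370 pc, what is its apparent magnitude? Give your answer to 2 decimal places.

m = M + 5 log₁₀ d − 5 = 1.4 + 5·3.1367 − 5 = 12.084

m ≈ 12.08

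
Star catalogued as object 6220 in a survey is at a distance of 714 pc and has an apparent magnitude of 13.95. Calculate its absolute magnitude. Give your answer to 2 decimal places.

M ≈ 4.68

5 log₁₀(d/10 pc) = 5 log₁₀(714.0) − 5 = 9.268
M = m − 5 log₁₀(d/10) = 13.95 − 9.268 = 4.682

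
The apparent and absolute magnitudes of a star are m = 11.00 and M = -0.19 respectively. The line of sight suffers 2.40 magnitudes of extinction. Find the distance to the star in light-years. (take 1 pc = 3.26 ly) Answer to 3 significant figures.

d ≈ 1870 ly

m − M = 5 log₁₀(d/10 pc) + A  ⇒  11.00 − (-0.19) − 2.40 = 5 log₁₀(d/10)
8.790 = 5 log₁₀(d/10)
log₁₀ d = (m − M − A)/5 + 1 = 2.7580
d = 10^2.7580 = 572.8 pc
= 1867 ly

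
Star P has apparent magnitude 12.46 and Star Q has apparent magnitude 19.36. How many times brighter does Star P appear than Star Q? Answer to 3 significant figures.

Δm = 12.46 − (19.36) = -6.90
Flux ratio = 10^(−0.4 Δm) = 10^(−0.4 × -6.90) = 10^2.760 = 575.4

575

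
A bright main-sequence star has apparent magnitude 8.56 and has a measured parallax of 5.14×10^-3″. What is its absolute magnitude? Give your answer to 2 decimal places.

d = 1/p = 1/5.14×10^-3″ = 194.6 pc
5 log₁₀(d/10 pc) = 5 log₁₀(194.6) − 5 = 6.445
M = m − 5 log₁₀(d/10) = 8.56 − 6.445 = 2.115

M ≈ 2.11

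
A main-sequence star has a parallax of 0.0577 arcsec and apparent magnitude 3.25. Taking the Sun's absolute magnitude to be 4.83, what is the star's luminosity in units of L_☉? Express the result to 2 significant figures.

L/L_☉ ≈ 13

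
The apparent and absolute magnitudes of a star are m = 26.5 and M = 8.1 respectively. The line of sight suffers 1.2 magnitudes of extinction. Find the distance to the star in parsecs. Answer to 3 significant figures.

m − M = 5 log₁₀(d/10 pc) + A  ⇒  26.5 − (8.1) − 1.2 = 5 log₁₀(d/10)
17.200 = 5 log₁₀(d/10)
log₁₀ d = (m − M − A)/5 + 1 = 4.4400
d = 10^4.4400 = 27540 pc

d ≈ 27500 pc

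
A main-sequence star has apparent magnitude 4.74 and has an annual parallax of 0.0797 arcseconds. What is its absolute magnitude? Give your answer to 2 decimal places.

M ≈ 4.25

d = 1/p = 1/0.0797″ = 12.55 pc
5 log₁₀(d/10 pc) = 5 log₁₀(12.55) − 5 = 0.493
M = m − 5 log₁₀(d/10) = 4.74 − 0.493 = 4.247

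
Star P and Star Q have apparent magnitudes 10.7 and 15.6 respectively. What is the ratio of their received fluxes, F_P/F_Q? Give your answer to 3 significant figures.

F_P/F_Q ≈ 91.2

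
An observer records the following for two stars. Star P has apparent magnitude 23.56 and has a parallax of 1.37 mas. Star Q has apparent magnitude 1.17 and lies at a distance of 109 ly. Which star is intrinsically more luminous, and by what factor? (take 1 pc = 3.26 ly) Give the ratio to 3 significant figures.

Star P: p = 1.37 mas = 1.37×10^-3″ → d = 1/p = 729.9 pc
Star P: M = m − 5 log₁₀ d + 5 = 23.56 − 5·2.8633 + 5 = 14.244
Star Q: d = 109 ly / 3.26 = 33.44 pc
Star Q: M = m − 5 log₁₀ d + 5 = 1.17 − 5·1.5242 + 5 = -1.451
ΔM = M_P − M_Q = 14.244 − (-1.451) = 15.695; smaller M is more luminous → Star Q.
L ratio = 10^(0.4 |ΔM|) = 10^6.278 = 1.896×10^6

Star Q is more luminous, by a factor of 1.90×10^6.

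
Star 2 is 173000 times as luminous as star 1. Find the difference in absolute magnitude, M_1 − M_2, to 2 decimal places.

Pogson: ΔM = −2.5 log₁₀(ratio) = −2.5 log₁₀(173000) = −2.5 × 5.2380 = -13.095
Star 2 is brighter so has the smaller magnitude: M_1 − M_2 is positive.

M_1 − M_2 ≈ 13.10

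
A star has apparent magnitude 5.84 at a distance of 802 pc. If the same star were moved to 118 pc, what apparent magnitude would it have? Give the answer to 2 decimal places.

Flux ∝ 1/d², so Δm = 5 log₁₀(d₂/d₁) = 5 log₁₀(118/802) = -4.161
m₂ = m₁ + Δm = 5.84 + (-4.161) = 1.679

m ≈ 1.68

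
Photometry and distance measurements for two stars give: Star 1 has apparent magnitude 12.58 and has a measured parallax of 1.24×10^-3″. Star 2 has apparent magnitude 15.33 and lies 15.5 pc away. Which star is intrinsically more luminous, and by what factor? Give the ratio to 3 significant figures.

Star 1 is more luminous, by a factor of 34100.

Star 1: d = 1/p = 1/1.24×10^-3″ = 806.5 pc
Star 1: M = m − 5 log₁₀ d + 5 = 12.58 − 5·2.9066 + 5 = 3.047
Star 2: M = m − 5 log₁₀ d + 5 = 15.33 − 5·1.1903 + 5 = 14.378
ΔM = M_1 − M_2 = 3.047 − (14.378) = -11.331; smaller M is more luminous → Star 1.
L ratio = 10^(0.4 |ΔM|) = 10^4.532 = 34080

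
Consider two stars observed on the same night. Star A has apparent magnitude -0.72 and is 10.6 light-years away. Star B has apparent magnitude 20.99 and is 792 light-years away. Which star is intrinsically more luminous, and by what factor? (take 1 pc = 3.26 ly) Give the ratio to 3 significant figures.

Star A is more luminous, by a factor of 86500.

Star A: d = 10.6 ly / 3.26 = 3.252 pc
Star A: M = m − 5 log₁₀ d + 5 = -0.72 − 5·0.5121 + 5 = 1.720
Star B: d = 792 ly / 3.26 = 242.9 pc
Star B: M = m − 5 log₁₀ d + 5 = 20.99 − 5·2.3855 + 5 = 14.062
ΔM = M_A − M_B = 1.720 − (14.062) = -12.343; smaller M is more luminous → Star A.
L ratio = 10^(0.4 |ΔM|) = 10^4.937 = 86530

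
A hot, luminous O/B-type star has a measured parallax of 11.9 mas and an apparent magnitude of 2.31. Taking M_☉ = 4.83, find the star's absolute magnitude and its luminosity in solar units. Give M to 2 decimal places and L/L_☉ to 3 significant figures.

M ≈ -2.31; L/L_☉ ≈ 719

d = 1/p = 1000/11.9 mas = 84.03 pc
M = m − 5 log₁₀ d + 5 = 2.31 − 5·1.9245 + 5 = -2.312
M − M_☉ = -2.312 − 4.83 = -7.142
L/L_☉ = 10^(−0.4 × -7.142) = 719.3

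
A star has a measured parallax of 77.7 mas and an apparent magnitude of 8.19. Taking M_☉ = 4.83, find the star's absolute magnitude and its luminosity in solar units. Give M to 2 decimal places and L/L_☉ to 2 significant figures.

d = 1/p = 1000/77.7 mas = 12.87 pc
M = m − 5 log₁₀ d + 5 = 8.19 − 5·1.1096 + 5 = 7.642
M − M_☉ = 7.642 − 4.83 = 2.812
L/L_☉ = 10^(−0.4 × 2.812) = 0.07502

M ≈ 7.64; L/L_☉ ≈ 0.075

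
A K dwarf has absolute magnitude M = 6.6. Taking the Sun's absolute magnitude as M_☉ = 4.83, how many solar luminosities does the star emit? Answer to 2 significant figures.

M − M_☉ = 6.6 − 4.83 = 1.770
L/L_☉ = 10^(−0.4 (M − M_☉)) = 10^-0.708 = 0.1959

L/L_☉ ≈ 0.20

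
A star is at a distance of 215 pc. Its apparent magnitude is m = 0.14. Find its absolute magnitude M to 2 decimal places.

M ≈ -6.52

5 log₁₀(d/10 pc) = 5 log₁₀(215.0) − 5 = 6.662
M = m − 5 log₁₀(d/10) = 0.14 − 6.662 = -6.522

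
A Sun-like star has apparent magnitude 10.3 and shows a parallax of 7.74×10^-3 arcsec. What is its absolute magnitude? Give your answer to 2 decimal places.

d = 1/p = 1/7.74×10^-3″ = 129.2 pc
5 log₁₀(d/10 pc) = 5 log₁₀(129.2) − 5 = 5.556
M = m − 5 log₁₀(d/10) = 10.3 − 5.556 = 4.744

M ≈ 4.74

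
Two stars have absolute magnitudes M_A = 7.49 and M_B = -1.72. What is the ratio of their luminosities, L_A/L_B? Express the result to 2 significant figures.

ΔM = M_A − M_B = 9.21
L_A/L_B = 10^(−0.4 ΔM) = 10^-3.684 = 2.070×10^-4

L_A/L_B ≈ 2.1×10^-4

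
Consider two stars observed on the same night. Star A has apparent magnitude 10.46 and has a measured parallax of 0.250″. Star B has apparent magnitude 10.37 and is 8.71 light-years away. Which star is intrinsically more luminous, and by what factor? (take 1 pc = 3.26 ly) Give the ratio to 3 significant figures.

Star A is more luminous, by a factor of 2.06.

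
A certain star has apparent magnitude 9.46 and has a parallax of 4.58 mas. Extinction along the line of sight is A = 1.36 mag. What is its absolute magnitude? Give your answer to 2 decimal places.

p = 4.58 mas = 4.58×10^-3″ → d = 1/p = 218.3 pc
5 log₁₀(d/10 pc) = 5 log₁₀(218.3) − 5 = 6.696
M = m − 5 log₁₀(d/10) − A = 9.46 − 6.696 − 1.36 = 1.404

M ≈ 1.40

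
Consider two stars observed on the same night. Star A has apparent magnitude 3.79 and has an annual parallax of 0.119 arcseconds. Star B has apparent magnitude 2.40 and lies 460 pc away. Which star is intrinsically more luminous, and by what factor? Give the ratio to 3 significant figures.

Star B is more luminous, by a factor of 10800.

Star A: d = 1/p = 1/0.119″ = 8.403 pc
Star A: M = m − 5 log₁₀ d + 5 = 3.79 − 5·0.9245 + 5 = 4.168
Star B: M = m − 5 log₁₀ d + 5 = 2.40 − 5·2.6628 + 5 = -5.914
ΔM = M_A − M_B = 4.168 − (-5.914) = 10.082; smaller M is more luminous → Star B.
L ratio = 10^(0.4 |ΔM|) = 10^4.033 = 10780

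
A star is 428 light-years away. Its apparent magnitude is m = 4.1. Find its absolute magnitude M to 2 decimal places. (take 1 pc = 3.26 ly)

d = 428 ly / 3.26 = 131.3 pc
5 log₁₀(d/10 pc) = 5 log₁₀(131.3) − 5 = 5.591
M = m − 5 log₁₀(d/10) = 4.1 − 5.591 = -1.491

M ≈ -1.49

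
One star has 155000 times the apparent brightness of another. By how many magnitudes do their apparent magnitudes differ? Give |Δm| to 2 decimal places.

|Δm| ≈ 12.98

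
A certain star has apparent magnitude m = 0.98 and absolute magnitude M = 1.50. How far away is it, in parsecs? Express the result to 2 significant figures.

d ≈ 7.9 pc

Distance modulus: m − M = 0.98 − (1.50) = -0.520
m − M = 5 log₁₀ d − 5
log₁₀ d = (m − M)/5 + 1 = 0.8960
d = 10^0.8960 = 7.870 pc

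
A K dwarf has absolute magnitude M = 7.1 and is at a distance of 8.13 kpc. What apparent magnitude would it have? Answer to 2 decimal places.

m ≈ 21.65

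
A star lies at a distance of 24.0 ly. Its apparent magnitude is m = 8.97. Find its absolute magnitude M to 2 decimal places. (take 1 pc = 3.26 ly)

M ≈ 9.64

d = 24.0 ly / 3.26 = 7.362 pc
5 log₁₀(d/10 pc) = 5 log₁₀(7.362) − 5 = -0.665
M = m − 5 log₁₀(d/10) = 8.97 + 0.665 = 9.635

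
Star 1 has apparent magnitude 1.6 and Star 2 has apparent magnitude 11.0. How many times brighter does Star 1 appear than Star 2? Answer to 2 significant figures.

5800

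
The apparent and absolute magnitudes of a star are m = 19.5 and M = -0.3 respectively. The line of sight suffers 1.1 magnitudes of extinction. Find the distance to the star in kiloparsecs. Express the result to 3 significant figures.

d ≈ 55.0 kpc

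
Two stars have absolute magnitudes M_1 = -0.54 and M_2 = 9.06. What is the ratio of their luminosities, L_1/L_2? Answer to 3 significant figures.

ΔM = M_1 − M_2 = -9.60
L_1/L_2 = 10^(−0.4 ΔM) = 10^3.840 = 6918

L_1/L_2 ≈ 6920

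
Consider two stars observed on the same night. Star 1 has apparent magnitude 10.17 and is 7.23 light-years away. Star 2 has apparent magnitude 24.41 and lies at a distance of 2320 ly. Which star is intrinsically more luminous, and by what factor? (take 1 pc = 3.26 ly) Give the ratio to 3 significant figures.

Star 1 is more luminous, by a factor of 4.82.

Star 1: d = 7.23 ly / 3.26 = 2.218 pc
Star 1: M = m − 5 log₁₀ d + 5 = 10.17 − 5·0.3459 + 5 = 13.440
Star 2: d = 2320 ly / 3.26 = 711.7 pc
Star 2: M = m − 5 log₁₀ d + 5 = 24.41 − 5·2.8523 + 5 = 15.149
ΔM = M_1 − M_2 = 13.440 − (15.149) = -1.708; smaller M is more luminous → Star 1.
L ratio = 10^(0.4 |ΔM|) = 10^0.683 = 4.823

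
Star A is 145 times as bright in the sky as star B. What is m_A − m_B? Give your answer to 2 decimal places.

m_A − m_B ≈ -5.40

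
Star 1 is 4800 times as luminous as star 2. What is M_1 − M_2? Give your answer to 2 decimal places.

Pogson: ΔM = −2.5 log₁₀(ratio) = −2.5 log₁₀(4800) = −2.5 × 3.6812 = -9.203
Star 1 is brighter, so it has the smaller magnitude: the difference is negative.

M_1 − M_2 ≈ -9.20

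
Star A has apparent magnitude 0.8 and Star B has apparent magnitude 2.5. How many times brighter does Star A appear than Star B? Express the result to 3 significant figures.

4.79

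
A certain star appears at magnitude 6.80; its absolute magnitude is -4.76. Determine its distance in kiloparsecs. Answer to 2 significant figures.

d ≈ 2.1 kpc

Distance modulus: m − M = 6.80 − (-4.76) = 11.560
m − M = 5 log₁₀ d − 5
log₁₀ d = (m − M)/5 + 1 = 3.3120
d = 10^3.3120 = 2051 pc
= 2.051 kpc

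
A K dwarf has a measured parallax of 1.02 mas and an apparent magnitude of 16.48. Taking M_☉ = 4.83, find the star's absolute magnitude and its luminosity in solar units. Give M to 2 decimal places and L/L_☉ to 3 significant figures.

M ≈ 6.52; L/L_☉ ≈ 0.210

d = 1/p = 1000/1.02 mas = 980.4 pc
M = m − 5 log₁₀ d + 5 = 16.48 − 5·2.9914 + 5 = 6.523
M − M_☉ = 6.523 − 4.83 = 1.693
L/L_☉ = 10^(−0.4 × 1.693) = 0.2103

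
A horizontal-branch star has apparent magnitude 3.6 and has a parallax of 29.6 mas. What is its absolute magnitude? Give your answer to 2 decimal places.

M ≈ 0.96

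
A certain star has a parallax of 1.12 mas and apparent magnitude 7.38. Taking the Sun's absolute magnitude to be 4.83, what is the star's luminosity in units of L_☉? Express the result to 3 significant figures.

L/L_☉ ≈ 761

d = 1/p = 1000/1.12 mas = 892.9 pc
M = m − 5 log₁₀ d + 5 = 7.38 − 5·2.9508 + 5 = -2.374
M − M_☉ = -2.374 − 4.83 = -7.204
L/L_☉ = 10^(−0.4 × -7.204) = 761.3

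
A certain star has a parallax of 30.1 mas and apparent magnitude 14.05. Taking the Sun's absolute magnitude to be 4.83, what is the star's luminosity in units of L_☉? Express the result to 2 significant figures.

L/L_☉ ≈ 2.3×10^-3

d = 1/p = 1000/30.1 mas = 33.22 pc
M = m − 5 log₁₀ d + 5 = 14.05 − 5·1.5214 + 5 = 11.443
M − M_☉ = 11.443 − 4.83 = 6.613
L/L_☉ = 10^(−0.4 × 6.613) = 2.264×10^-3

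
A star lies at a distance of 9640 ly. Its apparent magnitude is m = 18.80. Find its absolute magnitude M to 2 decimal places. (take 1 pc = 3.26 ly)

d = 9640 ly / 3.26 = 2957 pc
5 log₁₀(d/10 pc) = 5 log₁₀(2957) − 5 = 12.354
M = m − 5 log₁₀(d/10) = 18.80 − 12.354 = 6.446

M ≈ 6.45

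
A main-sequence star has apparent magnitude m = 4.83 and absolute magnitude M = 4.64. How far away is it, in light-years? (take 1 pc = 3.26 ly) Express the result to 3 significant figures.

d ≈ 35.6 ly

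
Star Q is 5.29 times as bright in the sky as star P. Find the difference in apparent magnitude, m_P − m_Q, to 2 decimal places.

Pogson: Δm = −2.5 log₁₀(ratio) = −2.5 log₁₀(5.29) = −2.5 × 0.7235 = -1.809
Star Q is brighter so has the smaller magnitude: m_P − m_Q is positive.

m_P − m_Q ≈ 1.81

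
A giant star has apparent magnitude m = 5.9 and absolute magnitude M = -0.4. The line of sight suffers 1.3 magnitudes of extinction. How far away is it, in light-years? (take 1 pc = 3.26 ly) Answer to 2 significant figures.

m − M = 5 log₁₀(d/10 pc) + A  ⇒  5.9 − (-0.4) − 1.3 = 5 log₁₀(d/10)
5.000 = 5 log₁₀(d/10)
log₁₀ d = (m − M − A)/5 + 1 = 2.0000
d = 10^2.0000 = 100.0 pc
= 326.0 ly

d ≈ 330 ly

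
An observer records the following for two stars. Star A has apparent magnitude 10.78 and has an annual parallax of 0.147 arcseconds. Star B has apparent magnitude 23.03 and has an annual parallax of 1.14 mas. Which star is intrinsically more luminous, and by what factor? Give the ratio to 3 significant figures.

Star A is more luminous, by a factor of 4.78.

Star A: d = 1/p = 1/0.147″ = 6.803 pc
Star A: M = m − 5 log₁₀ d + 5 = 10.78 − 5·0.8327 + 5 = 11.617
Star B: p = 1.14 mas = 1.14×10^-3″ → d = 1/p = 877.2 pc
Star B: M = m − 5 log₁₀ d + 5 = 23.03 − 5·2.9431 + 5 = 13.315
ΔM = M_A − M_B = 11.617 − (13.315) = -1.698; smaller M is more luminous → Star A.
L ratio = 10^(0.4 |ΔM|) = 10^0.679 = 4.777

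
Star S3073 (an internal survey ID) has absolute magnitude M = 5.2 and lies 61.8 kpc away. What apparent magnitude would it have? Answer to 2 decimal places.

m ≈ 24.15

d = 61.8 kpc = 61800 pc
m = M + 5 log₁₀ d − 5 = 5.2 + 5·4.7910 − 5 = 24.155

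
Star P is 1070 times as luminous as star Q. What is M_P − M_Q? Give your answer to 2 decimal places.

Pogson: ΔM = −2.5 log₁₀(ratio) = −2.5 log₁₀(1070) = −2.5 × 3.0294 = -7.573
Star P is brighter, so it has the smaller magnitude: the difference is negative.

M_P − M_Q ≈ -7.57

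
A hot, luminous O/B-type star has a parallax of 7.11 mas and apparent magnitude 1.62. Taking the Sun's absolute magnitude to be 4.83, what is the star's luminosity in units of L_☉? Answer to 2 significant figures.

d = 1/p = 1000/7.11 mas = 140.6 pc
M = m − 5 log₁₀ d + 5 = 1.62 − 5·2.1481 + 5 = -4.121
M − M_☉ = -4.121 − 4.83 = -8.951
L/L_☉ = 10^(−0.4 × -8.951) = 3804

L/L_☉ ≈ 3800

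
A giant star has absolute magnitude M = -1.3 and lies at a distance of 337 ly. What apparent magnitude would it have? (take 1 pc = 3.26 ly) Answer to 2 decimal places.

d = 337 ly / 3.26 = 103.4 pc
m = M + 5 log₁₀ d − 5 = -1.3 + 5·2.0144 − 5 = 3.772

m ≈ 3.77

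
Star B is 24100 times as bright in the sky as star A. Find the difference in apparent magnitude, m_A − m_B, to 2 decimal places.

m_A − m_B ≈ 10.96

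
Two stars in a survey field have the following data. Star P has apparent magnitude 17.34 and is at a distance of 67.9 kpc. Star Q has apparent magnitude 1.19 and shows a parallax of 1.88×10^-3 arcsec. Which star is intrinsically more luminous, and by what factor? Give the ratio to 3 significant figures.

Star P: d = 67.9 kpc = 67900 pc
Star P: M = m − 5 log₁₀ d + 5 = 17.34 − 5·4.8319 + 5 = -1.819
Star Q: d = 1/p = 1/1.88×10^-3″ = 531.9 pc
Star Q: M = m − 5 log₁₀ d + 5 = 1.19 − 5·2.7258 + 5 = -7.439
ΔM = M_P − M_Q = -1.819 − (-7.439) = 5.620; smaller M is more luminous → Star Q.
L ratio = 10^(0.4 |ΔM|) = 10^2.248 = 177.0

Star Q is more luminous, by a factor of 177.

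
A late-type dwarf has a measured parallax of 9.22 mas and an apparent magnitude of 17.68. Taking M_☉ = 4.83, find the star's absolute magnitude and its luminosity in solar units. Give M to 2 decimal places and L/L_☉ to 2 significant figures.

M ≈ 12.50; L/L_☉ ≈ 8.5×10^-4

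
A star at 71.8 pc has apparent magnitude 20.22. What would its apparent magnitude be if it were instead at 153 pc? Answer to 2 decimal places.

Flux ∝ 1/d², so Δm = 5 log₁₀(d₂/d₁) = 5 log₁₀(153/71.8) = 1.643
m₂ = m₁ + Δm = 20.22 + (1.643) = 21.863

m ≈ 21.86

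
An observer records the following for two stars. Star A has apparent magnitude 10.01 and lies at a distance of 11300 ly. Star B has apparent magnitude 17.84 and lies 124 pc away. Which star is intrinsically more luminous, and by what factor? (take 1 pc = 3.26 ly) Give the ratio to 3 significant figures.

Star A is more luminous, by a factor of 1.06×10^6.

Star A: d = 11300 ly / 3.26 = 3466 pc
Star A: M = m − 5 log₁₀ d + 5 = 10.01 − 5·3.5399 + 5 = -2.689
Star B: M = m − 5 log₁₀ d + 5 = 17.84 − 5·2.0934 + 5 = 12.373
ΔM = M_A − M_B = -2.689 − (12.373) = -15.062; smaller M is more luminous → Star A.
L ratio = 10^(0.4 |ΔM|) = 10^6.025 = 1.059×10^6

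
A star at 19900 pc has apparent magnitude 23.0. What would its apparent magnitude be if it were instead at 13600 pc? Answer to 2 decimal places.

Flux ∝ 1/d², so Δm = 5 log₁₀(d₂/d₁) = 5 log₁₀(13600/19900) = -0.827
m₂ = m₁ + Δm = 23.0 + (-0.827) = 22.173

m ≈ 22.17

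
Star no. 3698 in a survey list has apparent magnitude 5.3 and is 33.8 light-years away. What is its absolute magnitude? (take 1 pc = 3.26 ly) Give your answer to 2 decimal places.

d = 33.8 ly / 3.26 = 10.37 pc
5 log₁₀(d/10 pc) = 5 log₁₀(10.37) − 5 = 0.078
M = m − 5 log₁₀(d/10) = 5.3 − 0.078 = 5.222

M ≈ 5.22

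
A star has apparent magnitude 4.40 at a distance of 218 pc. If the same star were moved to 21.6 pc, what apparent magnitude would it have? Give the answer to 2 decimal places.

m ≈ -0.62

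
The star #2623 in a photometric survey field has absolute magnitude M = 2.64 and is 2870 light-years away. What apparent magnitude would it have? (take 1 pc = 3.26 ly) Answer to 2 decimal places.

d = 2870 ly / 3.26 = 880.4 pc
m = M + 5 log₁₀ d − 5 = 2.64 + 5·2.9447 − 5 = 12.363

m ≈ 12.36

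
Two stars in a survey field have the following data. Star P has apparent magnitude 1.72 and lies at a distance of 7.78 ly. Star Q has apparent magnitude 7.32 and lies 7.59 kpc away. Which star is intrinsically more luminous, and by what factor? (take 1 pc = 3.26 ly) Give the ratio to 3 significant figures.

Star Q is more luminous, by a factor of 58200.

Star P: d = 7.78 ly / 3.26 = 2.387 pc
Star P: M = m − 5 log₁₀ d + 5 = 1.72 − 5·0.3778 + 5 = 4.831
Star Q: d = 7.59 kpc = 7590 pc
Star Q: M = m − 5 log₁₀ d + 5 = 7.32 − 5·3.8802 + 5 = -7.081
ΔM = M_P − M_Q = 4.831 − (-7.081) = 11.912; smaller M is more luminous → Star Q.
L ratio = 10^(0.4 |ΔM|) = 10^4.765 = 58200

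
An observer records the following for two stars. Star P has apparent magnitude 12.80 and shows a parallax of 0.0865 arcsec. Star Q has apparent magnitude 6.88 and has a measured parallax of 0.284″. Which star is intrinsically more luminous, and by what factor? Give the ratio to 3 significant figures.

Star Q is more luminous, by a factor of 21.6.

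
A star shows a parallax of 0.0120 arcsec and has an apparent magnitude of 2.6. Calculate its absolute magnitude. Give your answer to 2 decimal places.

d = 1/p = 1/0.0120″ = 83.33 pc
5 log₁₀(d/10 pc) = 5 log₁₀(83.33) − 5 = 4.604
M = m − 5 log₁₀(d/10) = 2.6 − 4.604 = -2.004

M ≈ -2.00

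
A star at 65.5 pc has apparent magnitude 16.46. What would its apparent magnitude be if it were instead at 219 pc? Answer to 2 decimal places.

Flux ∝ 1/d², so Δm = 5 log₁₀(d₂/d₁) = 5 log₁₀(219/65.5) = 2.621
m₂ = m₁ + Δm = 16.46 + (2.621) = 19.081

m ≈ 19.08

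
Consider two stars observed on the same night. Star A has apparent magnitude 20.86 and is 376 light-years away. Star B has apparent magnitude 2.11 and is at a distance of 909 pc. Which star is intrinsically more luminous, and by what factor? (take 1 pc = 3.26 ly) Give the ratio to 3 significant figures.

Star B is more luminous, by a factor of 1.96×10^9.

Star A: d = 376 ly / 3.26 = 115.3 pc
Star A: M = m − 5 log₁₀ d + 5 = 20.86 − 5·2.0620 + 5 = 15.550
Star B: M = m − 5 log₁₀ d + 5 = 2.11 − 5·2.9586 + 5 = -7.683
ΔM = M_A − M_B = 15.550 − (-7.683) = 23.233; smaller M is more luminous → Star B.
L ratio = 10^(0.4 |ΔM|) = 10^9.293 = 1.964×10^9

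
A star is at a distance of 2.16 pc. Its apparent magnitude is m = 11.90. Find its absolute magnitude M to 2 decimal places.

M ≈ 15.23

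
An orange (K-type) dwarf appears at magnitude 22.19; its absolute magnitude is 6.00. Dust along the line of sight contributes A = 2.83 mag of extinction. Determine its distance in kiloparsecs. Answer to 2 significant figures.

m − M = 5 log₁₀(d/10 pc) + A  ⇒  22.19 − (6.00) − 2.83 = 5 log₁₀(d/10)
13.360 = 5 log₁₀(d/10)
log₁₀ d = (m − M − A)/5 + 1 = 3.6720
d = 10^3.6720 = 4699 pc
= 4.699 kpc

d ≈ 4.7 kpc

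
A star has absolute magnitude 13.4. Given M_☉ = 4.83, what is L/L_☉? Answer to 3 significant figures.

M − M_☉ = 13.4 − 4.83 = 8.570
L/L_☉ = 10^(−0.4 (M − M_☉)) = 10^-3.428 = 3.733×10^-4

L/L_☉ ≈ 3.73×10^-4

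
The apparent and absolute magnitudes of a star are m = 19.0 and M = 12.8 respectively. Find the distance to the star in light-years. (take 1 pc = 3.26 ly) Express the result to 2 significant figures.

μ = m − M = 6.200
m − M = 5 log₁₀ d − 5
log₁₀ d = (m − M)/5 + 1 = 2.2400
d = 10^2.2400 = 173.8 pc
= 566.5 ly

d ≈ 570 ly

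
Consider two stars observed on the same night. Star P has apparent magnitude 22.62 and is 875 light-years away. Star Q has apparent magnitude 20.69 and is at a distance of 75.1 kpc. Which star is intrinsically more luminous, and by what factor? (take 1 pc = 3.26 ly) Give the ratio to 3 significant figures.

Star P: d = 875 ly / 3.26 = 268.4 pc
Star P: M = m − 5 log₁₀ d + 5 = 22.62 − 5·2.4288 + 5 = 15.476
Star Q: d = 75.1 kpc = 75100 pc
Star Q: M = m − 5 log₁₀ d + 5 = 20.69 − 5·4.8756 + 5 = 1.312
ΔM = M_P − M_Q = 15.476 − (1.312) = 14.164; smaller M is more luminous → Star Q.
L ratio = 10^(0.4 |ΔM|) = 10^5.666 = 463100

Star Q is more luminous, by a factor of 463000.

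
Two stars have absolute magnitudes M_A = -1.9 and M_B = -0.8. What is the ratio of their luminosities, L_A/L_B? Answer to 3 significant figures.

L_A/L_B ≈ 2.75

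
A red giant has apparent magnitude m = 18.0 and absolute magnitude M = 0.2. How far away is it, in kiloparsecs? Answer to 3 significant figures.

d ≈ 36.3 kpc

Distance modulus: m − M = 18.0 − (0.2) = 17.800
m − M = 5 log₁₀ d − 5
log₁₀ d = (m − M)/5 + 1 = 4.5600
d = 10^4.5600 = 36310 pc
= 36.31 kpc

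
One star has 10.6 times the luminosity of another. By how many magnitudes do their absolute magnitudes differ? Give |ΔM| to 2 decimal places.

|ΔM| ≈ 2.56

Pogson: ΔM = −2.5 log₁₀(ratio) = −2.5 log₁₀(10.6) = −2.5 × 1.0253 = -2.563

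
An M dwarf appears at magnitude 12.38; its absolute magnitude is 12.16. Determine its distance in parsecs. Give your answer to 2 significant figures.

μ = m − M = 0.220
m − M = 5 log₁₀ d − 5
log₁₀ d = (m − M)/5 + 1 = 1.0440
d = 10^1.0440 = 11.07 pc

d ≈ 11 pc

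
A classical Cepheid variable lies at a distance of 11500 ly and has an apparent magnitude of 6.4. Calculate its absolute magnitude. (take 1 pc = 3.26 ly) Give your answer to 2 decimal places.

d = 11500 ly / 3.26 = 3528 pc
5 log₁₀(d/10 pc) = 5 log₁₀(3528) − 5 = 12.737
M = m − 5 log₁₀(d/10) = 6.4 − 12.737 = -6.337

M ≈ -6.34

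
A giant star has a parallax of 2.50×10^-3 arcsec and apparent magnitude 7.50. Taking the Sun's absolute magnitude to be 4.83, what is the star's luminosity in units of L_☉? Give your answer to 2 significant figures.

L/L_☉ ≈ 140

d = 1/p = 1/2.50×10^-3″ = 400.0 pc
M = m − 5 log₁₀ d + 5 = 7.50 − 5·2.6021 + 5 = -0.510
M − M_☉ = -0.510 − 4.83 = -5.340
L/L_☉ = 10^(−0.4 × -5.340) = 136.8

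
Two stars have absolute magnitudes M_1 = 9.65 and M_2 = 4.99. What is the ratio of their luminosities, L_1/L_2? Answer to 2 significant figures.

L_1/L_2 ≈ 0.014

ΔM = M_1 − M_2 = 4.66
L_1/L_2 = 10^(−0.4 ΔM) = 10^-1.864 = 0.01368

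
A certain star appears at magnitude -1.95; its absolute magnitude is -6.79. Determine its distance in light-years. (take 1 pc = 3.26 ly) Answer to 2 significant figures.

d ≈ 300 ly

Distance modulus: m − M = -1.95 − (-6.79) = 4.840
m − M = 5 log₁₀ d − 5
log₁₀ d = (m − M)/5 + 1 = 1.9680
d = 10^1.9680 = 92.90 pc
= 302.8 ly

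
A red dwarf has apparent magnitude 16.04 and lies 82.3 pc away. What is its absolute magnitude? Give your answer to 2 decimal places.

M ≈ 11.46

5 log₁₀(d/10 pc) = 5 log₁₀(82.30) − 5 = 4.577
M = m − 5 log₁₀(d/10) = 16.04 − 4.577 = 11.463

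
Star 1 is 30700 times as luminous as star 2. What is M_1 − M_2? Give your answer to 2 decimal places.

M_1 − M_2 ≈ -11.22

Pogson: ΔM = −2.5 log₁₀(ratio) = −2.5 log₁₀(30700) = −2.5 × 4.4871 = -11.218
Star 1 is brighter, so it has the smaller magnitude: the difference is negative.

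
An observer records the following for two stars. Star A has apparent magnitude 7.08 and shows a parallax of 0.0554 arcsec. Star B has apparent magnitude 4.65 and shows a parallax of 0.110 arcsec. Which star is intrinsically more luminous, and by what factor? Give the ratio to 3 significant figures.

Star A: d = 1/p = 1/0.0554″ = 18.05 pc
Star A: M = m − 5 log₁₀ d + 5 = 7.08 − 5·1.2565 + 5 = 5.798
Star B: d = 1/p = 1/0.110″ = 9.091 pc
Star B: M = m − 5 log₁₀ d + 5 = 4.65 − 5·0.9586 + 5 = 4.857
ΔM = M_A − M_B = 5.798 − (4.857) = 0.941; smaller M is more luminous → Star B.
L ratio = 10^(0.4 |ΔM|) = 10^0.376 = 2.378

Star B is more luminous, by a factor of 2.38.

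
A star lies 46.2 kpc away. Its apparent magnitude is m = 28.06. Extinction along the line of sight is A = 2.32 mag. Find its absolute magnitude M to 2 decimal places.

M ≈ 7.42

d = 46.2 kpc = 46200 pc
5 log₁₀(d/10 pc) = 5 log₁₀(46200) − 5 = 18.323
M = m − 5 log₁₀(d/10) − A = 28.06 − 18.323 − 2.32 = 7.417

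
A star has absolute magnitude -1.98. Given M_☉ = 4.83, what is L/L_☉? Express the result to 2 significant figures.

L/L_☉ ≈ 530

M − M_☉ = -1.98 − 4.83 = -6.810
L/L_☉ = 10^(−0.4 (M − M_☉)) = 10^2.724 = 529.7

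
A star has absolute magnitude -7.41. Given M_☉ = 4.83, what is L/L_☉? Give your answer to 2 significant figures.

L/L_☉ ≈ 79000

M − M_☉ = -7.41 − 4.83 = -12.240
L/L_☉ = 10^(−0.4 (M − M_☉)) = 10^4.896 = 78700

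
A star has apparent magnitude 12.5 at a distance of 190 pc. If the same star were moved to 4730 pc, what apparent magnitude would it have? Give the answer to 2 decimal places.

Flux ∝ 1/d², so Δm = 5 log₁₀(d₂/d₁) = 5 log₁₀(4730/190) = 6.981
m₂ = m₁ + Δm = 12.5 + (6.981) = 19.481

m ≈ 19.48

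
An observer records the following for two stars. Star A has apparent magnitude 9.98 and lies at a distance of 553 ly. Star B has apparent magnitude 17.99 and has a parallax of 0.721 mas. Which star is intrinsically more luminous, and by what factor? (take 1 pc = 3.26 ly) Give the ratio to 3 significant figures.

Star A is more luminous, by a factor of 23.9.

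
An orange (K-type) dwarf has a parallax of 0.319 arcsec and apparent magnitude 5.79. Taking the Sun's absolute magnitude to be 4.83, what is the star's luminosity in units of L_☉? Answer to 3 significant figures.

L/L_☉ ≈ 0.0406

d = 1/p = 1/0.319″ = 3.135 pc
M = m − 5 log₁₀ d + 5 = 5.79 − 5·0.4962 + 5 = 8.309
M − M_☉ = 8.309 − 4.83 = 3.479
L/L_☉ = 10^(−0.4 × 3.479) = 0.04059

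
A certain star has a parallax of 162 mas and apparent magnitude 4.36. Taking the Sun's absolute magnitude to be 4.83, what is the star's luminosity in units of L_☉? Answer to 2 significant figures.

L/L_☉ ≈ 0.59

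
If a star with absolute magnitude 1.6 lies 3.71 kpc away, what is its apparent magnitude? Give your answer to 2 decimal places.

m ≈ 14.45

d = 3.71 kpc = 3710 pc
m = M + 5 log₁₀ d − 5 = 1.6 + 5·3.5694 − 5 = 14.447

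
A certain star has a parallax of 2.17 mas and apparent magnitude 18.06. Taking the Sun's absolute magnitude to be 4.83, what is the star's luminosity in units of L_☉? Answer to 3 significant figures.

d = 1/p = 1000/2.17 mas = 460.8 pc
M = m − 5 log₁₀ d + 5 = 18.06 − 5·2.6635 + 5 = 9.742
M − M_☉ = 9.742 − 4.83 = 4.912
L/L_☉ = 10^(−0.4 × 4.912) = 0.01084

L/L_☉ ≈ 0.0108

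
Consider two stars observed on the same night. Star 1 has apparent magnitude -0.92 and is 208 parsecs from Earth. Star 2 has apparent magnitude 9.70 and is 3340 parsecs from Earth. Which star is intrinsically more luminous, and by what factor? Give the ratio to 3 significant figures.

Star 1: M = m − 5 log₁₀ d + 5 = -0.92 − 5·2.3181 + 5 = -7.510
Star 2: M = m − 5 log₁₀ d + 5 = 9.70 − 5·3.5237 + 5 = -2.919
ΔM = M_1 − M_2 = -7.510 − (-2.919) = -4.592; smaller M is more luminous → Star 1.
L ratio = 10^(0.4 |ΔM|) = 10^1.837 = 68.65

Star 1 is more luminous, by a factor of 68.6.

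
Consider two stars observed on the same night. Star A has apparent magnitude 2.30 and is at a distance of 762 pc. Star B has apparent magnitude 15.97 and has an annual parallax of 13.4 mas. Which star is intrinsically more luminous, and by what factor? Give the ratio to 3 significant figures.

Star A is more luminous, by a factor of 3.06×10^7.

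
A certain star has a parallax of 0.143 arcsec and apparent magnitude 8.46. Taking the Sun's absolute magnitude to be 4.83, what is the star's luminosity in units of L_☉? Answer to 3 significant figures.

L/L_☉ ≈ 0.0173

d = 1/p = 1/0.143″ = 6.993 pc
M = m − 5 log₁₀ d + 5 = 8.46 − 5·0.8447 + 5 = 9.237
M − M_☉ = 9.237 − 4.83 = 4.407
L/L_☉ = 10^(−0.4 × 4.407) = 0.01727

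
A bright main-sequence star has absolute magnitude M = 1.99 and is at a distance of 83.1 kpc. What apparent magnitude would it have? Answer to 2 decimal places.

d = 83.1 kpc = 83100 pc
m = M + 5 log₁₀ d − 5 = 1.99 + 5·4.9196 − 5 = 21.588

m ≈ 21.59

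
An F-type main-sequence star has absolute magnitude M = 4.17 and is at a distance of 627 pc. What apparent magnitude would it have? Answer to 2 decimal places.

m ≈ 13.16

m = M + 5 log₁₀ d − 5 = 4.17 + 5·2.7973 − 5 = 13.156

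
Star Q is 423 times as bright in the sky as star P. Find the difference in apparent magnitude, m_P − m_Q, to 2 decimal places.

Pogson: Δm = −2.5 log₁₀(ratio) = −2.5 log₁₀(423) = −2.5 × 2.6263 = -6.566
Star Q is brighter so has the smaller magnitude: m_P − m_Q is positive.

m_P − m_Q ≈ 6.57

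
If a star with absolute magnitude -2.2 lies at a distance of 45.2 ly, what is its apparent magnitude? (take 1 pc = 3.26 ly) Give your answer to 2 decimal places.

m ≈ -1.49

d = 45.2 ly / 3.26 = 13.87 pc
m = M + 5 log₁₀ d − 5 = -2.2 + 5·1.1419 − 5 = -1.490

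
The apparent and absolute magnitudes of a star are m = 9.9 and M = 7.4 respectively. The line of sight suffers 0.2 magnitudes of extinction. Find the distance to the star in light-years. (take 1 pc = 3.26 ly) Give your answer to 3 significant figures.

d ≈ 94.0 ly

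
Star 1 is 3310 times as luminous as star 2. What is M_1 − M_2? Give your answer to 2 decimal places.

Pogson: ΔM = −2.5 log₁₀(ratio) = −2.5 log₁₀(3310) = −2.5 × 3.5198 = -8.800
Star 1 is brighter, so it has the smaller magnitude: the difference is negative.

M_1 − M_2 ≈ -8.80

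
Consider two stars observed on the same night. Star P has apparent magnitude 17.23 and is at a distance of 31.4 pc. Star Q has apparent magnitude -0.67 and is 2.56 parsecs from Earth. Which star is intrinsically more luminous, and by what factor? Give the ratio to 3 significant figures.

Star P: M = m − 5 log₁₀ d + 5 = 17.23 − 5·1.4969 + 5 = 14.745
Star Q: M = m − 5 log₁₀ d + 5 = -0.67 − 5·0.4082 + 5 = 2.289
ΔM = M_P − M_Q = 14.745 − (2.289) = 12.457; smaller M is more luminous → Star Q.
L ratio = 10^(0.4 |ΔM|) = 10^4.983 = 96080

Star Q is more luminous, by a factor of 96100.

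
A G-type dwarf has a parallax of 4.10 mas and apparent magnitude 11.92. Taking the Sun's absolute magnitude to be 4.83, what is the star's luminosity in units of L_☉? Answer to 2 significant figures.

L/L_☉ ≈ 0.87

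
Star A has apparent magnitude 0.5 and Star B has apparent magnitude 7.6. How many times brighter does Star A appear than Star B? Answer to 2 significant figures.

Δm = 0.5 − (7.6) = -7.1
Flux ratio = 10^(−0.4 Δm) = 10^(−0.4 × -7.1) = 10^2.840 = 691.8

690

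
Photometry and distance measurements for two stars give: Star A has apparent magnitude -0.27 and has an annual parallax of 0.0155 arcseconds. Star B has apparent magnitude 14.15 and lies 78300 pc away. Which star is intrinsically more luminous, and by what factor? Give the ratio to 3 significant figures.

Star B is more luminous, by a factor of 2.51.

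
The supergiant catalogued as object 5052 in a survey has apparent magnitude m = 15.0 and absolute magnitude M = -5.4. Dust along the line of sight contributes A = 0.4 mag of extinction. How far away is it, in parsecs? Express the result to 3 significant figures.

m − M = 5 log₁₀(d/10 pc) + A  ⇒  15.0 − (-5.4) − 0.4 = 5 log₁₀(d/10)
20.000 = 5 log₁₀(d/10)
log₁₀ d = (m − M − A)/5 + 1 = 5.0000
d = 10^5.0000 = 100000 pc

d ≈ 100000 pc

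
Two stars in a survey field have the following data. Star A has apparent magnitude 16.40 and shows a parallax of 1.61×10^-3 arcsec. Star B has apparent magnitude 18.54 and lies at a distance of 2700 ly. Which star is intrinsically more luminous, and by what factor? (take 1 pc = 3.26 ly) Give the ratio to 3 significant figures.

Star A is more luminous, by a factor of 4.04.

Star A: d = 1/p = 1/1.61×10^-3″ = 621.1 pc
Star A: M = m − 5 log₁₀ d + 5 = 16.40 − 5·2.7932 + 5 = 7.434
Star B: d = 2700 ly / 3.26 = 828.2 pc
Star B: M = m − 5 log₁₀ d + 5 = 18.54 − 5·2.9181 + 5 = 8.949
ΔM = M_A − M_B = 7.434 − (8.949) = -1.515; smaller M is more luminous → Star A.
L ratio = 10^(0.4 |ΔM|) = 10^0.606 = 4.037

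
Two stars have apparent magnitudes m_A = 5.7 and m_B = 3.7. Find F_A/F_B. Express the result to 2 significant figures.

Δm = 5.7 − (3.7) = 2.0
Flux ratio = 10^(−0.4 Δm) = 10^(−0.4 × 2.0) = 10^-0.800 = 0.1585

F_A/F_B ≈ 0.16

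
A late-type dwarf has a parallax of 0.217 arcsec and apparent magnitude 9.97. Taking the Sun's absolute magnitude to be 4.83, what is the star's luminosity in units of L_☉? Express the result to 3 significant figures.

d = 1/p = 1/0.217″ = 4.608 pc
M = m − 5 log₁₀ d + 5 = 9.97 − 5·0.6635 + 5 = 11.652
M − M_☉ = 11.652 − 4.83 = 6.822
L/L_☉ = 10^(−0.4 × 6.822) = 1.867×10^-3

L/L_☉ ≈ 1.87×10^-3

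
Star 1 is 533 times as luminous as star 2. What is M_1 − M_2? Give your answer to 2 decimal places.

M_1 − M_2 ≈ -6.82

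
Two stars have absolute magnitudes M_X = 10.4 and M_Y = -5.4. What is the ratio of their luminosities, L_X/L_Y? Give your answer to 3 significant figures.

L_X/L_Y ≈ 4.79×10^-7

ΔM = M_X − M_Y = 15.8
L_X/L_Y = 10^(−0.4 ΔM) = 10^-6.320 = 4.786×10^-7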